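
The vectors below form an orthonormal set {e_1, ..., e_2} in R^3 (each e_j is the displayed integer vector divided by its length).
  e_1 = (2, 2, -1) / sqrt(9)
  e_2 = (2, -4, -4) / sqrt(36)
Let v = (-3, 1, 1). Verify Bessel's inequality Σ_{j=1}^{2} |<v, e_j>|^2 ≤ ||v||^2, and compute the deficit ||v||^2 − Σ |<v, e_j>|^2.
Σ |<v, e_j>|^2 = 74/9; ||v||^2 = 11; deficit = 25/9

Write each e_j = u_j / sqrt(<u_j, u_j>) where u_j is the displayed integer vector. Then <v, e_j> = <v, u_j> / sqrt(<u_j, u_j>), so |<v, e_j>|^2 = <v, u_j>^2 / <u_j, u_j>.
Coefficients: <v, e_1> = -5/sqrt(9), <v, e_2> = -14/sqrt(36).
Square and sum: Σ |<v, e_j>|^2 = 74/9.
Compute ||v||^2 = v·v = 11.
Deficit = 11 − 74/9 = 25/9 ≥ 0, confirming Bessel's inequality. (The deficit equals ||v − Σ <v,e_j> e_j||^2, the squared distance from v to span{e_j}.)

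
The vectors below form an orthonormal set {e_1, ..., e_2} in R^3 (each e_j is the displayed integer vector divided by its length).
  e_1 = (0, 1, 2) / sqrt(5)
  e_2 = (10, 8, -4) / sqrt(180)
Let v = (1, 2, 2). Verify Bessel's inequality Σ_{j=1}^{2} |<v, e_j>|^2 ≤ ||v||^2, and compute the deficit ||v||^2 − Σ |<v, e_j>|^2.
Σ |<v, e_j>|^2 = 9; ||v||^2 = 9; deficit = 0

Write each e_j = u_j / sqrt(<u_j, u_j>) where u_j is the displayed integer vector. Then <v, e_j> = <v, u_j> / sqrt(<u_j, u_j>), so |<v, e_j>|^2 = <v, u_j>^2 / <u_j, u_j>.
Coefficients: <v, e_1> = 6/sqrt(5), <v, e_2> = 18/sqrt(180).
Square and sum: Σ |<v, e_j>|^2 = 9.
Compute ||v||^2 = v·v = 9.
Deficit = 9 − 9 = 0 ≥ 0, confirming Bessel's inequality. (The deficit equals ||v − Σ <v,e_j> e_j||^2, the squared distance from v to span{e_j}.)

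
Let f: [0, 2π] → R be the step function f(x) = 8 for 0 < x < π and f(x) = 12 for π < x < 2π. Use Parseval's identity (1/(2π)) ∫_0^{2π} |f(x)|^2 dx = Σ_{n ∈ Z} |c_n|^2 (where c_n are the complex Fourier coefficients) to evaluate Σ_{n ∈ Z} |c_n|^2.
Σ |c_n|^2 = 104

Parseval equates the L^2 energy of f (normalised by 1/(2π)) with the ℓ^2 sum of its Fourier coefficients: (1/(2π)) ∫_0^{2π} |f|^2 = Σ |c_n|^2.
Compute the left side: (1/(2π)) [∫_0^π 8^2 dx + ∫_π^{2π} 12^2 dx] = (1/(2π)) · (64π + 144π) = (64 + 144)/2 = 104.
So Σ_{n ∈ Z} |c_n|^2 = 104.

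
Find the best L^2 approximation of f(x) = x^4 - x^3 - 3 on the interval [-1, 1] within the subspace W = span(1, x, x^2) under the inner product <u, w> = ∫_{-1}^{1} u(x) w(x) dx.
g(x) = 6*x^2/7 - 3*x/5 - 108/35

The best approximation g ∈ W is the orthogonal projection of f onto W. Writing g = a_0 + a_1 x + a_2 x^2, the coefficients solve the normal equations G · a = b where
  G_{ij} = <φ_i, φ_j> and b_i = <f, φ_i>, with φ_0 = 1, φ_1 = x, φ_2 = x^2.
G =
  [2, 0, 2/3]
  [0, 2/3, 0]
  [2/3, 0, 2/5],
b = (-28/5, -2/5, -12/7).
Solving gives a_0 = -108/35, a_1 = -3/5, a_2 = 6/7, so
  g(x) = 6*x^2/7 - 3*x/5 - 108/35.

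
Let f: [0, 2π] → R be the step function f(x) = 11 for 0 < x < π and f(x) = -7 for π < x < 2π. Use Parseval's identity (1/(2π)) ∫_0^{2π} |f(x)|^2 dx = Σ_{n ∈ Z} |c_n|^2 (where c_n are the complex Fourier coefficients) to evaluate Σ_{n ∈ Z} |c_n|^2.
Σ |c_n|^2 = 85

Parseval equates the L^2 energy of f (normalised by 1/(2π)) with the ℓ^2 sum of its Fourier coefficients: (1/(2π)) ∫_0^{2π} |f|^2 = Σ |c_n|^2.
Compute the left side: (1/(2π)) [∫_0^π 11^2 dx + ∫_π^{2π} (-7)^2 dx] = (1/(2π)) · (121π + 49π) = (121 + 49)/2 = 85.
So Σ_{n ∈ Z} |c_n|^2 = 85.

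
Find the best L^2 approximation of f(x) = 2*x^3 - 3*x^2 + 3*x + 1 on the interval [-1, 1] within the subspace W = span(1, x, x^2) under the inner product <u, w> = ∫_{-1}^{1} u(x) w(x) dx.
g(x) = -3*x^2 + 21*x/5 + 1

The best approximation g ∈ W is the orthogonal projection of f onto W. Writing g = a_0 + a_1 x + a_2 x^2, the coefficients solve the normal equations G · a = b where
  G_{ij} = <φ_i, φ_j> and b_i = <f, φ_i>, with φ_0 = 1, φ_1 = x, φ_2 = x^2.
G =
  [2, 0, 2/3]
  [0, 2/3, 0]
  [2/3, 0, 2/5],
b = (0, 14/5, -8/15).
Solving gives a_0 = 1, a_1 = 21/5, a_2 = -3, so
  g(x) = -3*x^2 + 21*x/5 + 1.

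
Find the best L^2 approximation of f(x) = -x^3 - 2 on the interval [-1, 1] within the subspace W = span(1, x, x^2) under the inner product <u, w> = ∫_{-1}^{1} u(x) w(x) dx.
g(x) = -3*x/5 - 2

The best approximation g ∈ W is the orthogonal projection of f onto W. Writing g = a_0 + a_1 x + a_2 x^2, the coefficients solve the normal equations G · a = b where
  G_{ij} = <φ_i, φ_j> and b_i = <f, φ_i>, with φ_0 = 1, φ_1 = x, φ_2 = x^2.
G =
  [2, 0, 2/3]
  [0, 2/3, 0]
  [2/3, 0, 2/5],
b = (-4, -2/5, -4/3).
Solving gives a_0 = -2, a_1 = -3/5, a_2 = 0, so
  g(x) = -3*x/5 - 2.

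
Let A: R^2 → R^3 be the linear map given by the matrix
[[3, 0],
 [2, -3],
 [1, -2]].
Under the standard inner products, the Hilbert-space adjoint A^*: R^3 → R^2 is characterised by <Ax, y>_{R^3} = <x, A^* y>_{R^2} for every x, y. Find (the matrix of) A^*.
A^* = A^T =
[[3, 2, 1],
 [0, -3, -2]]

For real matrices with standard dot products, the defining identity <Ax, y> = <x, A^* y> gives (Ax)^T y = x^T (A^*) y, i.e. x^T A^T y = x^T (A^*) y. Since this holds for all x, y, we must have A^* = A^T. Therefore
A^* =
[[3, 2, 1],
 [0, -3, -2]].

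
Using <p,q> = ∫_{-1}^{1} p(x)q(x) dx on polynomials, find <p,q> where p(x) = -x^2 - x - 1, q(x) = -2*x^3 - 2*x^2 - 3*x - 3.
<p,q> = 194/15

Expand the product: p(x)·q(x) = 2*x^5 + 4*x^4 + 7*x^3 + 8*x^2 + 6*x + 3.
∫_{-1}^{1} of each monomial x^k gives [2/(k+1) if k even, 0 if k odd]. Integrating term-by-term (or equivalently evaluating the antiderivative F(x) = x^6/3 + 4*x^5/5 + 7*x^4/4 + 8*x^3/3 + 3*x^2 + 3*x at the endpoints):
  F(1) − F(−1) = 231/20 − (-83/60) = 194/15.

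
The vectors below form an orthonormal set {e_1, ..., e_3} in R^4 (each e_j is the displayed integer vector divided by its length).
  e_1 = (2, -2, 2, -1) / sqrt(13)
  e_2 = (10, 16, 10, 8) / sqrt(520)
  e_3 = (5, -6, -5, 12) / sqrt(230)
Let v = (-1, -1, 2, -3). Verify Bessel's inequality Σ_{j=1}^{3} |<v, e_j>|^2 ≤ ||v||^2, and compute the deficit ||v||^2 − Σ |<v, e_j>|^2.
Σ |<v, e_j>|^2 = 329/23; ||v||^2 = 15; deficit = 16/23

Write each e_j = u_j / sqrt(<u_j, u_j>) where u_j is the displayed integer vector. Then <v, e_j> = <v, u_j> / sqrt(<u_j, u_j>), so |<v, e_j>|^2 = <v, u_j>^2 / <u_j, u_j>.
Coefficients: <v, e_1> = 7/sqrt(13), <v, e_2> = -30/sqrt(520), <v, e_3> = -45/sqrt(230).
Square and sum: Σ |<v, e_j>|^2 = 329/23.
Compute ||v||^2 = v·v = 15.
Deficit = 15 − 329/23 = 16/23 ≥ 0, confirming Bessel's inequality. (The deficit equals ||v − Σ <v,e_j> e_j||^2, the squared distance from v to span{e_j}.)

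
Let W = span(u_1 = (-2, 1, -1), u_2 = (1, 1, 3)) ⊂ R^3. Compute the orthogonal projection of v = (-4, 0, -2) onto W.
proj_W(v) = (-16/5, 1, -13/5)

Set up U = [u_1 | ... | u_2] ∈ R^(3×2). The projector onto W = col(U) is P = U (U^T U)^(-1) U^T.
Compute U^T U =
  [6, -4]
  [-4, 11],
and U^T v = (10, -10).
Solve U^T U · c = U^T v for the coefficients: c = (7/5, -2/5). The projection is proj_W(v) = U c.
Check: (v - proj_W(v)) · u_1 = 0  (should be 0).
Check: (v - proj_W(v)) · u_2 = 0  (should be 0).
Result: proj_W(v) = (-16/5, 1, -13/5).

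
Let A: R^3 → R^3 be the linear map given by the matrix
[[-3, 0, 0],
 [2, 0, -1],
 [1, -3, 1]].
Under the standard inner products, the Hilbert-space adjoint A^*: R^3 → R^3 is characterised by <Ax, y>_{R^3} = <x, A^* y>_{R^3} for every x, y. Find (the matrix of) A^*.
A^* = A^T =
[[-3, 2, 1],
 [0, 0, -3],
 [0, -1, 1]]

For real matrices with standard dot products, the defining identity <Ax, y> = <x, A^* y> gives (Ax)^T y = x^T (A^*) y, i.e. x^T A^T y = x^T (A^*) y. Since this holds for all x, y, we must have A^* = A^T. Therefore
A^* =
[[-3, 2, 1],
 [0, 0, -3],
 [0, -1, 1]].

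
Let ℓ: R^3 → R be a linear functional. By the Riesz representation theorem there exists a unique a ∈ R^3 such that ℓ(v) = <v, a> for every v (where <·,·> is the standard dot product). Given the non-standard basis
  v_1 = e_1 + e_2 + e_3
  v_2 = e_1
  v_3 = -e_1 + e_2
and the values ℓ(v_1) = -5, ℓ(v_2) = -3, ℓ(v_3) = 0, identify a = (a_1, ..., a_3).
a = (-3, -3, 1)

Write a = (a_1, ..., a_3) in the standard basis. For each basis vector v_i, ℓ(v_i) = <v_i, a> is a linear equation in the a_j's. Collect the n equations into a matrix system V a = ℓ, where row i of V is v_i (expressed in the standard basis). Since V is invertible (lower-triangular with 1s on the diagonal, up to permutation), solve by back-substitution:
  V =
[[1, 1, 1],
 [1, 0, 0],
 [-1, 1, 0]]
  V a = (-5, -3, 0)
Solving gives a = (-3, -3, 1).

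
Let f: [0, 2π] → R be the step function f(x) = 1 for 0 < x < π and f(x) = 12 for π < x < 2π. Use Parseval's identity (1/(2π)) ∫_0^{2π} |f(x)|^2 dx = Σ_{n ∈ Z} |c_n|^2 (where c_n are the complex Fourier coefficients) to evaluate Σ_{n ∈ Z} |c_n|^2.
Σ |c_n|^2 = 145/2

Parseval equates the L^2 energy of f (normalised by 1/(2π)) with the ℓ^2 sum of its Fourier coefficients: (1/(2π)) ∫_0^{2π} |f|^2 = Σ |c_n|^2.
Compute the left side: (1/(2π)) [∫_0^π 1^2 dx + ∫_π^{2π} 12^2 dx] = (1/(2π)) · (1π + 144π) = (1 + 144)/2 = 145/2.
So Σ_{n ∈ Z} |c_n|^2 = 145/2.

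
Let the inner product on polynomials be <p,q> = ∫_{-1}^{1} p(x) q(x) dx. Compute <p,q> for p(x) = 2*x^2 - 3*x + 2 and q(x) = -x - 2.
<p,q> = -26/3

Expand the product: p(x)·q(x) = -2*x^3 - x^2 + 4*x - 4.
∫_{-1}^{1} of each monomial x^k gives [2/(k+1) if k even, 0 if k odd]. Integrating term-by-term (or equivalently evaluating the antiderivative F(x) = -x^4/2 - x^3/3 + 2*x^2 - 4*x at the endpoints):
  F(1) − F(−1) = -17/6 − (35/6) = -26/3.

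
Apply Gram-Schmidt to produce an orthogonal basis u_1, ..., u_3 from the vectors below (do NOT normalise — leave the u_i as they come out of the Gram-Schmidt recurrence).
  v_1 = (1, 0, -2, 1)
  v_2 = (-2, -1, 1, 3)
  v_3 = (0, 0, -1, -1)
Orthogonal basis:
  u_1 = (1, 0, -2, 1)
  u_2 = (-11/6, -1, 2/3, 19/6)
  u_3 = (-57/89, -23/89, -44/89, -31/89)

Apply the Gram-Schmidt recurrence
  u_1 = v_1
  u_i = v_i − Σ_{j<i} ((v_i · u_j) / (u_j · u_j)) · u_j.

Step by step this gives:
  u_1 = (1, 0, -2, 1)
  u_2 = (-11/6, -1, 2/3, 19/6)
  u_3 = (-57/89, -23/89, -44/89, -31/89)

Orthogonality check:
  u_2 · u_1 = 0 (should be 0)
  u_3 · u_1 = 0 (should be 0)
  u_3 · u_2 = 0 (should be 0)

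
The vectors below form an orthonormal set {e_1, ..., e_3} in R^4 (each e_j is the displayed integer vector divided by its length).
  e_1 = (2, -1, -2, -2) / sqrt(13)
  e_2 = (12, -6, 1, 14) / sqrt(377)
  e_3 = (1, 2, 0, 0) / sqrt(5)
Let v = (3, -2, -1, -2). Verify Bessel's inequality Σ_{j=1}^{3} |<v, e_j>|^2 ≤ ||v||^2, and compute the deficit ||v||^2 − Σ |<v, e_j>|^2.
Σ |<v, e_j>|^2 = 2354/145; ||v||^2 = 18; deficit = 256/145

Write each e_j = u_j / sqrt(<u_j, u_j>) where u_j is the displayed integer vector. Then <v, e_j> = <v, u_j> / sqrt(<u_j, u_j>), so |<v, e_j>|^2 = <v, u_j>^2 / <u_j, u_j>.
Coefficients: <v, e_1> = 14/sqrt(13), <v, e_2> = 19/sqrt(377), <v, e_3> = -1/sqrt(5).
Square and sum: Σ |<v, e_j>|^2 = 2354/145.
Compute ||v||^2 = v·v = 18.
Deficit = 18 − 2354/145 = 256/145 ≥ 0, confirming Bessel's inequality. (The deficit equals ||v − Σ <v,e_j> e_j||^2, the squared distance from v to span{e_j}.)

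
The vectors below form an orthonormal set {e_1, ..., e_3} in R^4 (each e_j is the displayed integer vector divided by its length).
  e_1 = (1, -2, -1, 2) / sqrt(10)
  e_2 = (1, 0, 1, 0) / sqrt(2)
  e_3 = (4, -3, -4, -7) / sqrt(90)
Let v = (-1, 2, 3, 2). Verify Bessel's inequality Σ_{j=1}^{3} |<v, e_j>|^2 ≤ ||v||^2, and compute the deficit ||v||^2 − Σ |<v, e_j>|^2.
Σ |<v, e_j>|^2 = 18; ||v||^2 = 18; deficit = 0

Write each e_j = u_j / sqrt(<u_j, u_j>) where u_j is the displayed integer vector. Then <v, e_j> = <v, u_j> / sqrt(<u_j, u_j>), so |<v, e_j>|^2 = <v, u_j>^2 / <u_j, u_j>.
Coefficients: <v, e_1> = -4/sqrt(10), <v, e_2> = 2/sqrt(2), <v, e_3> = -36/sqrt(90).
Square and sum: Σ |<v, e_j>|^2 = 18.
Compute ||v||^2 = v·v = 18.
Deficit = 18 − 18 = 0 ≥ 0, confirming Bessel's inequality. (The deficit equals ||v − Σ <v,e_j> e_j||^2, the squared distance from v to span{e_j}.)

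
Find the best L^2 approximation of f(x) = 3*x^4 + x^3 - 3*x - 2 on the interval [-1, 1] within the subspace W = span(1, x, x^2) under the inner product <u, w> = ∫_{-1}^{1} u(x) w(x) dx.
g(x) = 18*x^2/7 - 12*x/5 - 79/35

The best approximation g ∈ W is the orthogonal projection of f onto W. Writing g = a_0 + a_1 x + a_2 x^2, the coefficients solve the normal equations G · a = b where
  G_{ij} = <φ_i, φ_j> and b_i = <f, φ_i>, with φ_0 = 1, φ_1 = x, φ_2 = x^2.
G =
  [2, 0, 2/3]
  [0, 2/3, 0]
  [2/3, 0, 2/5],
b = (-14/5, -8/5, -10/21).
Solving gives a_0 = -79/35, a_1 = -12/5, a_2 = 18/7, so
  g(x) = 18*x^2/7 - 12*x/5 - 79/35.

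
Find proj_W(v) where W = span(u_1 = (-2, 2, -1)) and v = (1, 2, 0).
proj_W(v) = (-4/9, 4/9, -2/9)

Set up U = [u_1 | ... | u_1] ∈ R^(3×1). The projector onto W = col(U) is P = U (U^T U)^(-1) U^T.
Compute U^T U =
  [9],
and U^T v = (2).
Solve U^T U · c = U^T v for the coefficients: c = (2/9). The projection is proj_W(v) = U c.
Check: (v - proj_W(v)) · u_1 = 0  (should be 0).
Result: proj_W(v) = (-4/9, 4/9, -2/9).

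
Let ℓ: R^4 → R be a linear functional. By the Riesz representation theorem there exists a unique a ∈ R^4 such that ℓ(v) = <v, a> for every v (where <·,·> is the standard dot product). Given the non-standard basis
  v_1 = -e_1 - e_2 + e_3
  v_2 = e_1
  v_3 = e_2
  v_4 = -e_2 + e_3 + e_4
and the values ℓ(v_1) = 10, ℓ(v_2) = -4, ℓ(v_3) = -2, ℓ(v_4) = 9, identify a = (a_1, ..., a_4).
a = (-4, -2, 4, 3)

Write a = (a_1, ..., a_4) in the standard basis. For each basis vector v_i, ℓ(v_i) = <v_i, a> is a linear equation in the a_j's. Collect the n equations into a matrix system V a = ℓ, where row i of V is v_i (expressed in the standard basis). Since V is invertible (lower-triangular with 1s on the diagonal, up to permutation), solve by back-substitution:
  V =
[[-1, -1, 1, 0],
 [1, 0, 0, 0],
 [0, 1, 0, 0],
 [0, -1, 1, 1]]
  V a = (10, -4, -2, 9)
Solving gives a = (-4, -2, 4, 3).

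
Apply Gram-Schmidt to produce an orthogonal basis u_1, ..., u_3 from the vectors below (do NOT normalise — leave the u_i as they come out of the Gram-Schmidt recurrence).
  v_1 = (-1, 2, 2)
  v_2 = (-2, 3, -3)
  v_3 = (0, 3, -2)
Orthogonal basis:
  u_1 = (-1, 2, 2)
  u_2 = (-16/9, 23/9, -31/9)
  u_3 = (138/97, 161/194, -23/194)

Apply the Gram-Schmidt recurrence
  u_1 = v_1
  u_i = v_i − Σ_{j<i} ((v_i · u_j) / (u_j · u_j)) · u_j.

Step by step this gives:
  u_1 = (-1, 2, 2)
  u_2 = (-16/9, 23/9, -31/9)
  u_3 = (138/97, 161/194, -23/194)

Orthogonality check:
  u_2 · u_1 = 0 (should be 0)
  u_3 · u_1 = 0 (should be 0)
  u_3 · u_2 = 0 (should be 0)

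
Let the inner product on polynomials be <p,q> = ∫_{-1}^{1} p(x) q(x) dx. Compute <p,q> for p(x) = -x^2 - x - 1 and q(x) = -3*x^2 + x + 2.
<p,q> = -14/5

Expand the product: p(x)·q(x) = 3*x^4 + 2*x^3 - 3*x - 2.
∫_{-1}^{1} of each monomial x^k gives [2/(k+1) if k even, 0 if k odd]. Integrating term-by-term (or equivalently evaluating the antiderivative F(x) = 3*x^5/5 + x^4/2 - 3*x^2/2 - 2*x at the endpoints):
  F(1) − F(−1) = -12/5 − (2/5) = -14/5.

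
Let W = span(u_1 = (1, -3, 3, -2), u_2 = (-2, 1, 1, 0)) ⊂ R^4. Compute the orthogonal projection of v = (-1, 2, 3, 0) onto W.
proj_W(v) = (-152/67, 87/134, 243/134, -26/67)

Set up U = [u_1 | ... | u_2] ∈ R^(4×2). The projector onto W = col(U) is P = U (U^T U)^(-1) U^T.
Compute U^T U =
  [23, -2]
  [-2, 6],
and U^T v = (2, 7).
Solve U^T U · c = U^T v for the coefficients: c = (13/67, 165/134). The projection is proj_W(v) = U c.
Check: (v - proj_W(v)) · u_1 = 0  (should be 0).
Check: (v - proj_W(v)) · u_2 = 0  (should be 0).
Result: proj_W(v) = (-152/67, 87/134, 243/134, -26/67).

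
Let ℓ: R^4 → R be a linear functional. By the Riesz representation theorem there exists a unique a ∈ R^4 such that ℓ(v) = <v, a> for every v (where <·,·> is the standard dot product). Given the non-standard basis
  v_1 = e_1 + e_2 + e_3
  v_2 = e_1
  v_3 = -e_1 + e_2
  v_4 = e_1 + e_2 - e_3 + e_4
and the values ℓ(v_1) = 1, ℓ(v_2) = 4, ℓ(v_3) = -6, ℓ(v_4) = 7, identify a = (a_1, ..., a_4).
a = (4, -2, -1, 4)

Write a = (a_1, ..., a_4) in the standard basis. For each basis vector v_i, ℓ(v_i) = <v_i, a> is a linear equation in the a_j's. Collect the n equations into a matrix system V a = ℓ, where row i of V is v_i (expressed in the standard basis). Since V is invertible (lower-triangular with 1s on the diagonal, up to permutation), solve by back-substitution:
  V =
[[1, 1, 1, 0],
 [1, 0, 0, 0],
 [-1, 1, 0, 0],
 [1, 1, -1, 1]]
  V a = (1, 4, -6, 7)
Solving gives a = (4, -2, -1, 4).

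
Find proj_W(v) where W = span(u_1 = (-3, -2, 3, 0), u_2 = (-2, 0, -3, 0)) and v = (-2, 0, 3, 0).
proj_W(v) = (-410/277, -360/277, 735/277, 0)

Set up U = [u_1 | ... | u_2] ∈ R^(4×2). The projector onto W = col(U) is P = U (U^T U)^(-1) U^T.
Compute U^T U =
  [22, -3]
  [-3, 13],
and U^T v = (15, -5).
Solve U^T U · c = U^T v for the coefficients: c = (180/277, -65/277). The projection is proj_W(v) = U c.
Check: (v - proj_W(v)) · u_1 = 0  (should be 0).
Check: (v - proj_W(v)) · u_2 = 0  (should be 0).
Result: proj_W(v) = (-410/277, -360/277, 735/277, 0).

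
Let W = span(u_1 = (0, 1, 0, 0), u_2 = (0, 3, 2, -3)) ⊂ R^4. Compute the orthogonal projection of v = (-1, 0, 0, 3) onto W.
proj_W(v) = (0, 0, -18/13, 27/13)

Set up U = [u_1 | ... | u_2] ∈ R^(4×2). The projector onto W = col(U) is P = U (U^T U)^(-1) U^T.
Compute U^T U =
  [1, 3]
  [3, 22],
and U^T v = (0, -9).
Solve U^T U · c = U^T v for the coefficients: c = (27/13, -9/13). The projection is proj_W(v) = U c.
Check: (v - proj_W(v)) · u_1 = 0  (should be 0).
Check: (v - proj_W(v)) · u_2 = 0  (should be 0).
Result: proj_W(v) = (0, 0, -18/13, 27/13).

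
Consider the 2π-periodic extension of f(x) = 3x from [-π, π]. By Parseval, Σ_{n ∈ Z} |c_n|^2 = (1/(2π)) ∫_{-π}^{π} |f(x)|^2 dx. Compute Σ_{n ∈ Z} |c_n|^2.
Σ |c_n|^2 = 3π^2

Expand and integrate term by term over [-π, π]:
  ∫ (3x)^2 dx = 9·(2π^3/3); ∫ 2·3·(0)·x dx = 0 (odd integrand); ∫ 0^2 dx = 0·2π.
So (1/(2π)) ∫_{-π}^{π} (3x)^2 dx = 9π^2/3 + 0 = 3π^2.
Parseval ⇒ Σ |c_n|^2 = 3π^2.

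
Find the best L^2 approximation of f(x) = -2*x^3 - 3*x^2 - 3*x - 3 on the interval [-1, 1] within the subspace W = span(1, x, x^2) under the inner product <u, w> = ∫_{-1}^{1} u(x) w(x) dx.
g(x) = -3*x^2 - 21*x/5 - 3

The best approximation g ∈ W is the orthogonal projection of f onto W. Writing g = a_0 + a_1 x + a_2 x^2, the coefficients solve the normal equations G · a = b where
  G_{ij} = <φ_i, φ_j> and b_i = <f, φ_i>, with φ_0 = 1, φ_1 = x, φ_2 = x^2.
G =
  [2, 0, 2/3]
  [0, 2/3, 0]
  [2/3, 0, 2/5],
b = (-8, -14/5, -16/5).
Solving gives a_0 = -3, a_1 = -21/5, a_2 = -3, so
  g(x) = -3*x^2 - 21*x/5 - 3.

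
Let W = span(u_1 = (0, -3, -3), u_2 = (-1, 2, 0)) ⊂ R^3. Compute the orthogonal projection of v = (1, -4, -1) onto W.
proj_W(v) = (4/3, -23/6, -7/6)

Set up U = [u_1 | ... | u_2] ∈ R^(3×2). The projector onto W = col(U) is P = U (U^T U)^(-1) U^T.
Compute U^T U =
  [18, -6]
  [-6, 5],
and U^T v = (15, -9).
Solve U^T U · c = U^T v for the coefficients: c = (7/18, -4/3). The projection is proj_W(v) = U c.
Check: (v - proj_W(v)) · u_1 = 0  (should be 0).
Check: (v - proj_W(v)) · u_2 = 0  (should be 0).
Result: proj_W(v) = (4/3, -23/6, -7/6).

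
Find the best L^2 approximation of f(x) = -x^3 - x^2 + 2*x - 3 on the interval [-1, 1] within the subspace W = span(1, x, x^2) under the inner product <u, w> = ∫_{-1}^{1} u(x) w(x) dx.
g(x) = -x^2 + 7*x/5 - 3

The best approximation g ∈ W is the orthogonal projection of f onto W. Writing g = a_0 + a_1 x + a_2 x^2, the coefficients solve the normal equations G · a = b where
  G_{ij} = <φ_i, φ_j> and b_i = <f, φ_i>, with φ_0 = 1, φ_1 = x, φ_2 = x^2.
G =
  [2, 0, 2/3]
  [0, 2/3, 0]
  [2/3, 0, 2/5],
b = (-20/3, 14/15, -12/5).
Solving gives a_0 = -3, a_1 = 7/5, a_2 = -1, so
  g(x) = -x^2 + 7*x/5 - 3.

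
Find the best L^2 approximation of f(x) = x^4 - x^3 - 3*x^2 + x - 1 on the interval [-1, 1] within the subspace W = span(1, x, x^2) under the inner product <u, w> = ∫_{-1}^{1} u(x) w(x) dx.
g(x) = -15*x^2/7 + 2*x/5 - 38/35

The best approximation g ∈ W is the orthogonal projection of f onto W. Writing g = a_0 + a_1 x + a_2 x^2, the coefficients solve the normal equations G · a = b where
  G_{ij} = <φ_i, φ_j> and b_i = <f, φ_i>, with φ_0 = 1, φ_1 = x, φ_2 = x^2.
G =
  [2, 0, 2/3]
  [0, 2/3, 0]
  [2/3, 0, 2/5],
b = (-18/5, 4/15, -166/105).
Solving gives a_0 = -38/35, a_1 = 2/5, a_2 = -15/7, so
  g(x) = -15*x^2/7 + 2*x/5 - 38/35.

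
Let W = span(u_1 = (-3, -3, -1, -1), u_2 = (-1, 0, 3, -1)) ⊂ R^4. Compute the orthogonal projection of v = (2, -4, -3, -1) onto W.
proj_W(v) = (-50/73, -120/73, -250/73, 30/73)

Set up U = [u_1 | ... | u_2] ∈ R^(4×2). The projector onto W = col(U) is P = U (U^T U)^(-1) U^T.
Compute U^T U =
  [20, 1]
  [1, 11],
and U^T v = (10, -10).
Solve U^T U · c = U^T v for the coefficients: c = (40/73, -70/73). The projection is proj_W(v) = U c.
Check: (v - proj_W(v)) · u_1 = 0  (should be 0).
Check: (v - proj_W(v)) · u_2 = 0  (should be 0).
Result: proj_W(v) = (-50/73, -120/73, -250/73, 30/73).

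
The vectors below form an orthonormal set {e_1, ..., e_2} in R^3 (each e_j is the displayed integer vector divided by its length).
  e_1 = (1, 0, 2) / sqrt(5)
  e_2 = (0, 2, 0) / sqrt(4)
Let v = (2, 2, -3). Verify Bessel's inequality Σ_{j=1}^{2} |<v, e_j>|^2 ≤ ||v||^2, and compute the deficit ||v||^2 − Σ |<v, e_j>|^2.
Σ |<v, e_j>|^2 = 36/5; ||v||^2 = 17; deficit = 49/5

Write each e_j = u_j / sqrt(<u_j, u_j>) where u_j is the displayed integer vector. Then <v, e_j> = <v, u_j> / sqrt(<u_j, u_j>), so |<v, e_j>|^2 = <v, u_j>^2 / <u_j, u_j>.
Coefficients: <v, e_1> = -4/sqrt(5), <v, e_2> = 4/sqrt(4).
Square and sum: Σ |<v, e_j>|^2 = 36/5.
Compute ||v||^2 = v·v = 17.
Deficit = 17 − 36/5 = 49/5 ≥ 0, confirming Bessel's inequality. (The deficit equals ||v − Σ <v,e_j> e_j||^2, the squared distance from v to span{e_j}.)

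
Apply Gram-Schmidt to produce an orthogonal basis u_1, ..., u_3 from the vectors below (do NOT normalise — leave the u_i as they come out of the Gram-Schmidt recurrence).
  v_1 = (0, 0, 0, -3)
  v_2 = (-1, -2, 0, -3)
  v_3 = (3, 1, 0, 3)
Orthogonal basis:
  u_1 = (0, 0, 0, -3)
  u_2 = (-1, -2, 0, 0)
  u_3 = (2, -1, 0, 0)

Apply the Gram-Schmidt recurrence
  u_1 = v_1
  u_i = v_i − Σ_{j<i} ((v_i · u_j) / (u_j · u_j)) · u_j.

Step by step this gives:
  u_1 = (0, 0, 0, -3)
  u_2 = (-1, -2, 0, 0)
  u_3 = (2, -1, 0, 0)

Orthogonality check:
  u_2 · u_1 = 0 (should be 0)
  u_3 · u_1 = 0 (should be 0)
  u_3 · u_2 = 0 (should be 0)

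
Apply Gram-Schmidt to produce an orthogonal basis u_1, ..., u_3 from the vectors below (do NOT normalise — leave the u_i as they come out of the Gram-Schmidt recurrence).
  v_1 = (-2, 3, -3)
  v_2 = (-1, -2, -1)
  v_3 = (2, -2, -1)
Orthogonal basis:
  u_1 = (-2, 3, -3)
  u_2 = (-12/11, -41/22, -25/22)
  u_3 = (243/131, -27/131, -189/131)

Apply the Gram-Schmidt recurrence
  u_1 = v_1
  u_i = v_i − Σ_{j<i} ((v_i · u_j) / (u_j · u_j)) · u_j.

Step by step this gives:
  u_1 = (-2, 3, -3)
  u_2 = (-12/11, -41/22, -25/22)
  u_3 = (243/131, -27/131, -189/131)

Orthogonality check:
  u_2 · u_1 = 0 (should be 0)
  u_3 · u_1 = 0 (should be 0)
  u_3 · u_2 = 0 (should be 0)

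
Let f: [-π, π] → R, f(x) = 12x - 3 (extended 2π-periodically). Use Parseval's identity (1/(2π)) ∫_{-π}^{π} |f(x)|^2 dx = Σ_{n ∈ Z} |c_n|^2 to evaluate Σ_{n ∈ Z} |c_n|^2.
Σ |c_n|^2 = 48π^2 + 9

Expand and integrate term by term over [-π, π]:
  ∫ (12x)^2 dx = 144·(2π^3/3); ∫ 2·12·(-3)·x dx = 0 (odd integrand); ∫ (-3)^2 dx = 9·2π.
So (1/(2π)) ∫_{-π}^{π} (12x - 3)^2 dx = 144π^2/3 + 9 = 48π^2 + 9.
Parseval ⇒ Σ |c_n|^2 = 48π^2 + 9.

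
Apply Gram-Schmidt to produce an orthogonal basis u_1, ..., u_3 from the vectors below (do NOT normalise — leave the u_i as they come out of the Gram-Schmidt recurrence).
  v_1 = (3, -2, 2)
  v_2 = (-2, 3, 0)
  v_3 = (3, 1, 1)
Orthogonal basis:
  u_1 = (3, -2, 2)
  u_2 = (2/17, 27/17, 24/17)
  u_3 = (102/77, 68/77, -85/77)

Apply the Gram-Schmidt recurrence
  u_1 = v_1
  u_i = v_i − Σ_{j<i} ((v_i · u_j) / (u_j · u_j)) · u_j.

Step by step this gives:
  u_1 = (3, -2, 2)
  u_2 = (2/17, 27/17, 24/17)
  u_3 = (102/77, 68/77, -85/77)

Orthogonality check:
  u_2 · u_1 = 0 (should be 0)
  u_3 · u_1 = 0 (should be 0)
  u_3 · u_2 = 0 (should be 0)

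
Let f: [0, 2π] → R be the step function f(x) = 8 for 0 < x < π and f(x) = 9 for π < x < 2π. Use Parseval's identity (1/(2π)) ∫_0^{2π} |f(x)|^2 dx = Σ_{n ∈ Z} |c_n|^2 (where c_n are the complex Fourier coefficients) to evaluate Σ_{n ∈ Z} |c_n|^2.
Σ |c_n|^2 = 145/2

Parseval equates the L^2 energy of f (normalised by 1/(2π)) with the ℓ^2 sum of its Fourier coefficients: (1/(2π)) ∫_0^{2π} |f|^2 = Σ |c_n|^2.
Compute the left side: (1/(2π)) [∫_0^π 8^2 dx + ∫_π^{2π} 9^2 dx] = (1/(2π)) · (64π + 81π) = (64 + 81)/2 = 145/2.
So Σ_{n ∈ Z} |c_n|^2 = 145/2.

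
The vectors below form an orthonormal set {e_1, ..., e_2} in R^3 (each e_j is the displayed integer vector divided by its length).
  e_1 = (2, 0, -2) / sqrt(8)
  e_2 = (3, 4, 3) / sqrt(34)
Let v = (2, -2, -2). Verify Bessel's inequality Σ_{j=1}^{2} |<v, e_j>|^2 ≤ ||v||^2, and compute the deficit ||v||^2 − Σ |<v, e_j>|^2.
Σ |<v, e_j>|^2 = 168/17; ||v||^2 = 12; deficit = 36/17

Write each e_j = u_j / sqrt(<u_j, u_j>) where u_j is the displayed integer vector. Then <v, e_j> = <v, u_j> / sqrt(<u_j, u_j>), so |<v, e_j>|^2 = <v, u_j>^2 / <u_j, u_j>.
Coefficients: <v, e_1> = 8/sqrt(8), <v, e_2> = -8/sqrt(34).
Square and sum: Σ |<v, e_j>|^2 = 168/17.
Compute ||v||^2 = v·v = 12.
Deficit = 12 − 168/17 = 36/17 ≥ 0, confirming Bessel's inequality. (The deficit equals ||v − Σ <v,e_j> e_j||^2, the squared distance from v to span{e_j}.)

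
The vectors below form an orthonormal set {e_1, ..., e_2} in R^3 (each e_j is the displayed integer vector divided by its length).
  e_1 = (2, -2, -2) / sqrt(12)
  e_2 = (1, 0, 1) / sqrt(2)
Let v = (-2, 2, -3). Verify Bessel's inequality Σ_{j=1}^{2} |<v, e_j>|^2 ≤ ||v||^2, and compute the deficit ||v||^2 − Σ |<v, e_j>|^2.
Σ |<v, e_j>|^2 = 77/6; ||v||^2 = 17; deficit = 25/6

Write each e_j = u_j / sqrt(<u_j, u_j>) where u_j is the displayed integer vector. Then <v, e_j> = <v, u_j> / sqrt(<u_j, u_j>), so |<v, e_j>|^2 = <v, u_j>^2 / <u_j, u_j>.
Coefficients: <v, e_1> = -2/sqrt(12), <v, e_2> = -5/sqrt(2).
Square and sum: Σ |<v, e_j>|^2 = 77/6.
Compute ||v||^2 = v·v = 17.
Deficit = 17 − 77/6 = 25/6 ≥ 0, confirming Bessel's inequality. (The deficit equals ||v − Σ <v,e_j> e_j||^2, the squared distance from v to span{e_j}.)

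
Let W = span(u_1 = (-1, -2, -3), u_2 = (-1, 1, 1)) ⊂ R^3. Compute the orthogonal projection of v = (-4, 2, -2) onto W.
proj_W(v) = (-57/13, 6/13, -11/13)

Set up U = [u_1 | ... | u_2] ∈ R^(3×2). The projector onto W = col(U) is P = U (U^T U)^(-1) U^T.
Compute U^T U =
  [14, -4]
  [-4, 3],
and U^T v = (6, 4).
Solve U^T U · c = U^T v for the coefficients: c = (17/13, 40/13). The projection is proj_W(v) = U c.
Check: (v - proj_W(v)) · u_1 = 0  (should be 0).
Check: (v - proj_W(v)) · u_2 = 0  (should be 0).
Result: proj_W(v) = (-57/13, 6/13, -11/13).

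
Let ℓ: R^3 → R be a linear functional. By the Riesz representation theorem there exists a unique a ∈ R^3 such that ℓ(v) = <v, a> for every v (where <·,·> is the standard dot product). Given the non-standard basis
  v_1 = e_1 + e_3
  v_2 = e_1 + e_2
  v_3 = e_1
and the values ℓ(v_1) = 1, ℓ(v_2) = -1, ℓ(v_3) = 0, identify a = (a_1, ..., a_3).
a = (0, -1, 1)

Write a = (a_1, ..., a_3) in the standard basis. For each basis vector v_i, ℓ(v_i) = <v_i, a> is a linear equation in the a_j's. Collect the n equations into a matrix system V a = ℓ, where row i of V is v_i (expressed in the standard basis). Since V is invertible (lower-triangular with 1s on the diagonal, up to permutation), solve by back-substitution:
  V =
[[1, 0, 1],
 [1, 1, 0],
 [1, 0, 0]]
  V a = (1, -1, 0)
Solving gives a = (0, -1, 1).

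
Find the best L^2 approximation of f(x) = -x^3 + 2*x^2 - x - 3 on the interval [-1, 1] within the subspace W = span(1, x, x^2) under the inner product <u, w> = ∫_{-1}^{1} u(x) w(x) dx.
g(x) = 2*x^2 - 8*x/5 - 3

The best approximation g ∈ W is the orthogonal projection of f onto W. Writing g = a_0 + a_1 x + a_2 x^2, the coefficients solve the normal equations G · a = b where
  G_{ij} = <φ_i, φ_j> and b_i = <f, φ_i>, with φ_0 = 1, φ_1 = x, φ_2 = x^2.
G =
  [2, 0, 2/3]
  [0, 2/3, 0]
  [2/3, 0, 2/5],
b = (-14/3, -16/15, -6/5).
Solving gives a_0 = -3, a_1 = -8/5, a_2 = 2, so
  g(x) = 2*x^2 - 8*x/5 - 3.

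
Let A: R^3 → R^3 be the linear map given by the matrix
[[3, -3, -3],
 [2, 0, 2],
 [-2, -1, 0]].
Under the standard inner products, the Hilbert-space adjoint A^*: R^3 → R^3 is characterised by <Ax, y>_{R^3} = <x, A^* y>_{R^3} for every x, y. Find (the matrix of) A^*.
A^* = A^T =
[[3, 2, -2],
 [-3, 0, -1],
 [-3, 2, 0]]

For real matrices with standard dot products, the defining identity <Ax, y> = <x, A^* y> gives (Ax)^T y = x^T (A^*) y, i.e. x^T A^T y = x^T (A^*) y. Since this holds for all x, y, we must have A^* = A^T. Therefore
A^* =
[[3, 2, -2],
 [-3, 0, -1],
 [-3, 2, 0]].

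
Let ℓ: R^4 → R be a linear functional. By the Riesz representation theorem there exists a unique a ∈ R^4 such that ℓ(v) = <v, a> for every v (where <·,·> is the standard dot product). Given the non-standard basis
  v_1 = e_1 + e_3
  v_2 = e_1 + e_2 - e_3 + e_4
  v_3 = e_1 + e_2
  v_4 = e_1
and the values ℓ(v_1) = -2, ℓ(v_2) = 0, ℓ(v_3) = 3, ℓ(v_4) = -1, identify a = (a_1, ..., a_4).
a = (-1, 4, -1, -4)

Write a = (a_1, ..., a_4) in the standard basis. For each basis vector v_i, ℓ(v_i) = <v_i, a> is a linear equation in the a_j's. Collect the n equations into a matrix system V a = ℓ, where row i of V is v_i (expressed in the standard basis). Since V is invertible (lower-triangular with 1s on the diagonal, up to permutation), solve by back-substitution:
  V =
[[1, 0, 1, 0],
 [1, 1, -1, 1],
 [1, 1, 0, 0],
 [1, 0, 0, 0]]
  V a = (-2, 0, 3, -1)
Solving gives a = (-1, 4, -1, -4).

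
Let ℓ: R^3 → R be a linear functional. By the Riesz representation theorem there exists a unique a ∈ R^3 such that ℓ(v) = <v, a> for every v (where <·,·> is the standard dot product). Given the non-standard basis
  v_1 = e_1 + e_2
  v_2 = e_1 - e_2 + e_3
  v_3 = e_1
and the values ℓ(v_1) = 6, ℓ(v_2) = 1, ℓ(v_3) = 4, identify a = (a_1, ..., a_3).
a = (4, 2, -1)

Write a = (a_1, ..., a_3) in the standard basis. For each basis vector v_i, ℓ(v_i) = <v_i, a> is a linear equation in the a_j's. Collect the n equations into a matrix system V a = ℓ, where row i of V is v_i (expressed in the standard basis). Since V is invertible (lower-triangular with 1s on the diagonal, up to permutation), solve by back-substitution:
  V =
[[1, 1, 0],
 [1, -1, 1],
 [1, 0, 0]]
  V a = (6, 1, 4)
Solving gives a = (4, 2, -1).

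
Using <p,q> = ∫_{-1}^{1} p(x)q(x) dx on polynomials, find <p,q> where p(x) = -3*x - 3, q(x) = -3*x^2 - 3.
<p,q> = 24

Expand the product: p(x)·q(x) = 9*x^3 + 9*x^2 + 9*x + 9.
∫_{-1}^{1} of each monomial x^k gives [2/(k+1) if k even, 0 if k odd]. Integrating term-by-term (or equivalently evaluating the antiderivative F(x) = 9*x^4/4 + 3*x^3 + 9*x^2/2 + 9*x at the endpoints):
  F(1) − F(−1) = 75/4 − (-21/4) = 24.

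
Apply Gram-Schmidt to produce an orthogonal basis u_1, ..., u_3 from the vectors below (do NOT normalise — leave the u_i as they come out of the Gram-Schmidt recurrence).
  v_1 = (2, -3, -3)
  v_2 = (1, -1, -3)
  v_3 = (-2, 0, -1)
Orthogonal basis:
  u_1 = (2, -3, -3)
  u_2 = (-3/11, 10/11, -12/11)
  u_3 = (-39/23, -39/46, -13/46)

Apply the Gram-Schmidt recurrence
  u_1 = v_1
  u_i = v_i − Σ_{j<i} ((v_i · u_j) / (u_j · u_j)) · u_j.

Step by step this gives:
  u_1 = (2, -3, -3)
  u_2 = (-3/11, 10/11, -12/11)
  u_3 = (-39/23, -39/46, -13/46)

Orthogonality check:
  u_2 · u_1 = 0 (should be 0)
  u_3 · u_1 = 0 (should be 0)
  u_3 · u_2 = 0 (should be 0)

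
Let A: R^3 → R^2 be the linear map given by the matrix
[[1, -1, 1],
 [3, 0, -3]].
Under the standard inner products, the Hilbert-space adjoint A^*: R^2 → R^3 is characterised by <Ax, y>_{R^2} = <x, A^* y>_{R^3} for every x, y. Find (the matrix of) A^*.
A^* = A^T =
[[1, 3],
 [-1, 0],
 [1, -3]]

For real matrices with standard dot products, the defining identity <Ax, y> = <x, A^* y> gives (Ax)^T y = x^T (A^*) y, i.e. x^T A^T y = x^T (A^*) y. Since this holds for all x, y, we must have A^* = A^T. Therefore
A^* =
[[1, 3],
 [-1, 0],
 [1, -3]].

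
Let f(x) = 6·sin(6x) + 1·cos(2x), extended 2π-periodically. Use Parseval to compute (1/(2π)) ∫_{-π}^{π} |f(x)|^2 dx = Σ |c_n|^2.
Σ |c_n|^2 = 37/2

Expand |f|^2 and use orthogonality of {sin(nx), cos(mx)} on [-π, π]:
  ∫_{-π}^{π} sin(nx)^2 dx = π, ∫ cos(mx)^2 dx = π, and cross terms integrate to 0.
So ∫_{-π}^{π} f(x)^2 dx = 6^2 · π + 1^2 · π = (36 + 1)π.
Divide by 2π: (36 + 1)/2 = 37/2.
By Parseval, this equals Σ |c_n|^2.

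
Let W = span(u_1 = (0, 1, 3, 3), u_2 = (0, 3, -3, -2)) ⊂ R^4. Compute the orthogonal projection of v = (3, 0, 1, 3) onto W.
proj_W(v) = (0, 75/274, 549/274, 261/137)

Set up U = [u_1 | ... | u_2] ∈ R^(4×2). The projector onto W = col(U) is P = U (U^T U)^(-1) U^T.
Compute U^T U =
  [19, -12]
  [-12, 22],
and U^T v = (12, -9).
Solve U^T U · c = U^T v for the coefficients: c = (78/137, -27/274). The projection is proj_W(v) = U c.
Check: (v - proj_W(v)) · u_1 = 0  (should be 0).
Check: (v - proj_W(v)) · u_2 = 0  (should be 0).
Result: proj_W(v) = (0, 75/274, 549/274, 261/137).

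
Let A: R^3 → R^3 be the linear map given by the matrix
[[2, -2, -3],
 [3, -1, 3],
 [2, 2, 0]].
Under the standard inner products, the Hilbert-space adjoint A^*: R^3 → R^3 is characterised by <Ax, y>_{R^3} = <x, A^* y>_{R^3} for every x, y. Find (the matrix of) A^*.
A^* = A^T =
[[2, 3, 2],
 [-2, -1, 2],
 [-3, 3, 0]]

For real matrices with standard dot products, the defining identity <Ax, y> = <x, A^* y> gives (Ax)^T y = x^T (A^*) y, i.e. x^T A^T y = x^T (A^*) y. Since this holds for all x, y, we must have A^* = A^T. Therefore
A^* =
[[2, 3, 2],
 [-2, -1, 2],
 [-3, 3, 0]].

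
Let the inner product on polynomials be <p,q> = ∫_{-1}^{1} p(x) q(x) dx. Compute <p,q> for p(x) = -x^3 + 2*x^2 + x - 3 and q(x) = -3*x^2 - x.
<p,q> = 10/3

Expand the product: p(x)·q(x) = 3*x^5 - 5*x^4 - 5*x^3 + 8*x^2 + 3*x.
∫_{-1}^{1} of each monomial x^k gives [2/(k+1) if k even, 0 if k odd]. Integrating term-by-term (or equivalently evaluating the antiderivative F(x) = x^6/2 - x^5 - 5*x^4/4 + 8*x^3/3 + 3*x^2/2 at the endpoints):
  F(1) − F(−1) = 29/12 − (-11/12) = 10/3.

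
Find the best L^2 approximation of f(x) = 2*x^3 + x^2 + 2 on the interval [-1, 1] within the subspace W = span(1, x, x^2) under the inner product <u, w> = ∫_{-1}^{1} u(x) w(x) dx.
g(x) = x^2 + 6*x/5 + 2

The best approximation g ∈ W is the orthogonal projection of f onto W. Writing g = a_0 + a_1 x + a_2 x^2, the coefficients solve the normal equations G · a = b where
  G_{ij} = <φ_i, φ_j> and b_i = <f, φ_i>, with φ_0 = 1, φ_1 = x, φ_2 = x^2.
G =
  [2, 0, 2/3]
  [0, 2/3, 0]
  [2/3, 0, 2/5],
b = (14/3, 4/5, 26/15).
Solving gives a_0 = 2, a_1 = 6/5, a_2 = 1, so
  g(x) = x^2 + 6*x/5 + 2.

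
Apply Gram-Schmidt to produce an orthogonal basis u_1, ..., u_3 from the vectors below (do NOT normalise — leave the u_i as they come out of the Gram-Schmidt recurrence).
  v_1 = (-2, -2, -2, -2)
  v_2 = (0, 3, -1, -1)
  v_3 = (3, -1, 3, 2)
Orthogonal basis:
  u_1 = (-2, -2, -2, -2)
  u_2 = (-1/4, 11/4, -5/4, -5/4)
  u_3 = (44/43, -11/43, 5/43, -38/43)

Apply the Gram-Schmidt recurrence
  u_1 = v_1
  u_i = v_i − Σ_{j<i} ((v_i · u_j) / (u_j · u_j)) · u_j.

Step by step this gives:
  u_1 = (-2, -2, -2, -2)
  u_2 = (-1/4, 11/4, -5/4, -5/4)
  u_3 = (44/43, -11/43, 5/43, -38/43)

Orthogonality check:
  u_2 · u_1 = 0 (should be 0)
  u_3 · u_1 = 0 (should be 0)
  u_3 · u_2 = 0 (should be 0)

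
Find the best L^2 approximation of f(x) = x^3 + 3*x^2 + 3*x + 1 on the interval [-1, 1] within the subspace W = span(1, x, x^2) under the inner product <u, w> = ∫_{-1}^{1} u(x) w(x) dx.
g(x) = 3*x^2 + 18*x/5 + 1

The best approximation g ∈ W is the orthogonal projection of f onto W. Writing g = a_0 + a_1 x + a_2 x^2, the coefficients solve the normal equations G · a = b where
  G_{ij} = <φ_i, φ_j> and b_i = <f, φ_i>, with φ_0 = 1, φ_1 = x, φ_2 = x^2.
G =
  [2, 0, 2/3]
  [0, 2/3, 0]
  [2/3, 0, 2/5],
b = (4, 12/5, 28/15).
Solving gives a_0 = 1, a_1 = 18/5, a_2 = 3, so
  g(x) = 3*x^2 + 18*x/5 + 1.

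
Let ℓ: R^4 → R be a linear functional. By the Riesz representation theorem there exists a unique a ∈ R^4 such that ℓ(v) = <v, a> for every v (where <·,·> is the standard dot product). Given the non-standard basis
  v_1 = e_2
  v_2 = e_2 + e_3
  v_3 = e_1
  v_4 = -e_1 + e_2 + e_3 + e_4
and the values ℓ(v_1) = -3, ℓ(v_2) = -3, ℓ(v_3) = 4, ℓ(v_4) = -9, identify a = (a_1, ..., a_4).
a = (4, -3, 0, -2)

Write a = (a_1, ..., a_4) in the standard basis. For each basis vector v_i, ℓ(v_i) = <v_i, a> is a linear equation in the a_j's. Collect the n equations into a matrix system V a = ℓ, where row i of V is v_i (expressed in the standard basis). Since V is invertible (lower-triangular with 1s on the diagonal, up to permutation), solve by back-substitution:
  V =
[[0, 1, 0, 0],
 [0, 1, 1, 0],
 [1, 0, 0, 0],
 [-1, 1, 1, 1]]
  V a = (-3, -3, 4, -9)
Solving gives a = (4, -3, 0, -2).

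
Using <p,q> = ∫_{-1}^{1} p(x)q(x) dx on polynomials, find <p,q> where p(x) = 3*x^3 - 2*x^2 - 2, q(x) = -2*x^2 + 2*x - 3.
<p,q> = 68/3

Expand the product: p(x)·q(x) = -6*x^5 + 10*x^4 - 13*x^3 + 10*x^2 - 4*x + 6.
∫_{-1}^{1} of each monomial x^k gives [2/(k+1) if k even, 0 if k odd]. Integrating term-by-term (or equivalently evaluating the antiderivative F(x) = -x^6 + 2*x^5 - 13*x^4/4 + 10*x^3/3 - 2*x^2 + 6*x at the endpoints):
  F(1) − F(−1) = 61/12 − (-211/12) = 68/3.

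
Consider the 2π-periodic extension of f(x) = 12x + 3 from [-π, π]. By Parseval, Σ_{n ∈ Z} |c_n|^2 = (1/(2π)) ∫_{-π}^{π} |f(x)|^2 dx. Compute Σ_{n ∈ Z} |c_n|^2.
Σ |c_n|^2 = 48π^2 + 9

Expand and integrate term by term over [-π, π]:
  ∫ (12x)^2 dx = 144·(2π^3/3); ∫ 2·12·(3)·x dx = 0 (odd integrand); ∫ 3^2 dx = 9·2π.
So (1/(2π)) ∫_{-π}^{π} (12x + 3)^2 dx = 144π^2/3 + 9 = 48π^2 + 9.
Parseval ⇒ Σ |c_n|^2 = 48π^2 + 9.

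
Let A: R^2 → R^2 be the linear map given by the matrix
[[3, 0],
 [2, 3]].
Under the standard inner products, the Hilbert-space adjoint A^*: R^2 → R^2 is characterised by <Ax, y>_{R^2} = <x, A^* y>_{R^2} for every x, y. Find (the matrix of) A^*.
A^* = A^T =
[[3, 2],
 [0, 3]]

For real matrices with standard dot products, the defining identity <Ax, y> = <x, A^* y> gives (Ax)^T y = x^T (A^*) y, i.e. x^T A^T y = x^T (A^*) y. Since this holds for all x, y, we must have A^* = A^T. Therefore
A^* =
[[3, 2],
 [0, 3]].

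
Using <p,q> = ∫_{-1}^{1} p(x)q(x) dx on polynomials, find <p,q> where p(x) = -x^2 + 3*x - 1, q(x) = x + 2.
<p,q> = -10/3

Expand the product: p(x)·q(x) = -x^3 + x^2 + 5*x - 2.
∫_{-1}^{1} of each monomial x^k gives [2/(k+1) if k even, 0 if k odd]. Integrating term-by-term (or equivalently evaluating the antiderivative F(x) = -x^4/4 + x^3/3 + 5*x^2/2 - 2*x at the endpoints):
  F(1) − F(−1) = 7/12 − (47/12) = -10/3.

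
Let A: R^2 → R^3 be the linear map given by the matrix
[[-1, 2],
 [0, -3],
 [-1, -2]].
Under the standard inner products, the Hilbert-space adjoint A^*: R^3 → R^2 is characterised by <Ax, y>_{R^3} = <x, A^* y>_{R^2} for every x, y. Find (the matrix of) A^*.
A^* = A^T =
[[-1, 0, -1],
 [2, -3, -2]]

For real matrices with standard dot products, the defining identity <Ax, y> = <x, A^* y> gives (Ax)^T y = x^T (A^*) y, i.e. x^T A^T y = x^T (A^*) y. Since this holds for all x, y, we must have A^* = A^T. Therefore
A^* =
[[-1, 0, -1],
 [2, -3, -2]].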